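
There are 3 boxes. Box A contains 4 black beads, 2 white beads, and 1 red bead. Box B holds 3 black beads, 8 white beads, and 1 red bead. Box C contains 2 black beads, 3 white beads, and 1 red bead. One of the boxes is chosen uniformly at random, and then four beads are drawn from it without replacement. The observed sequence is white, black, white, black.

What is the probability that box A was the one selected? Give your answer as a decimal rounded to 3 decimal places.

0.317

Under each hypothesis, the probability of the observed sequence is: P(data | box A) = (2/7)(4/6)(1/5)(3/4) = 0.028571; P(data | box B) = (8/12)(3/11)(7/10)(2/9) = 0.028283; P(data | box C) = (3/6)(2/5)(2/4)(1/3) = 0.033333.
Multiplying each by its prior: 1/3 · 0.028571 = 0.0095238, 1/3 · 0.028283 = 0.0094276, 1/3 · 0.033333 = 0.011111; with total 0.030063.
Hence P(box A | data) = (0.0095238) / (0.030063) = 0.3168.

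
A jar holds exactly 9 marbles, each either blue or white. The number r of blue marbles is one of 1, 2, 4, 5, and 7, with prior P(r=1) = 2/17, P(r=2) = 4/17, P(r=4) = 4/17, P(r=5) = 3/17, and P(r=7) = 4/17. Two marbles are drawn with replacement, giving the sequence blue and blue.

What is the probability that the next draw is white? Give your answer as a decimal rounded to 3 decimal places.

0.359

The likelihood of the observed sequence under each hypothesis: P(data | r = 1) = (1/9)(1/9) = 0.012346; P(data | r = 2) = (2/9)(2/9) = 0.049383; P(data | r = 4) = (4/9)(4/9) = 0.19753; P(data | r = 5) = (5/9)(5/9) = 0.30864; P(data | r = 7) = (7/9)(7/9) = 0.60494.
The prior-weighted likelihoods are 2/17 · 0.012346 = 0.0014524, 4/17 · 0.049383 = 0.011619, 4/17 · 0.19753 = 0.046478, 3/17 · 0.30864 = 0.054466, 4/17 · 0.60494 = 0.14234; these sum to 0.25635.
Normalising, the posterior is P(r = 1 | data) = 0.0056657, P(r = 2 | data) = 0.045326, P(r = 4 | data) = 0.1813, P(r = 5 | data) = 0.21246, P(r = 7 | data) = 0.55524.
So P(white next | data) = Σ P(white next | H) P(H | data) = (8/9)(0.0056657) + (7/9)(0.045326) + (5/9)(0.1813) + (4/9)(0.21246) + (2/9)(0.55524) = 0.35883.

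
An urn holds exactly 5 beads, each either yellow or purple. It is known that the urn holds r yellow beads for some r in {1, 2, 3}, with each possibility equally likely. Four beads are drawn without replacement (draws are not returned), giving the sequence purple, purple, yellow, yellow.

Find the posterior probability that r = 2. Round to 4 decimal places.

Under each hypothesis, the probability of the observed sequence is: P(data | r = 1) = (4/5)(3/4)(1/3)(0/2) = 0; P(data | r = 2) = (3/5)(2/4)(2/3)(1/2) = 1/10; P(data | r = 3) = (2/5)(1/4)(3/3)(2/2) = 1/10.
Weighting by the prior gives 1/3 · 0 = 0, 1/3 · 1/10 = 1/30, 1/3 · 1/10 = 1/30; summing to 1/15.
Hence P(r = 2 | data) = (1/30) / (1/15) = 1/2.

0.5000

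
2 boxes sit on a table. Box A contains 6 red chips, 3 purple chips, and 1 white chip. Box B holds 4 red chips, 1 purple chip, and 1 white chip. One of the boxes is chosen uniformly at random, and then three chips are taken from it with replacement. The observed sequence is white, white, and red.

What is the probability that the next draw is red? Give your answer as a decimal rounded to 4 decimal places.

Compute the likelihood of the observed sequence for each case: P(data | box A) = (1/10)(1/10)(6/10) = 0.006; P(data | box B) = (1/6)(1/6)(4/6) = 0.018519.
Multiplying each by its prior: 1/2 · 0.006 = 0.003, 1/2 · 0.018519 = 0.0092593; with total 0.012259.
The posterior is then P(box A | data) = 0.24471, P(box B | data) = 0.75529.
So P(red next | data) = Σ P(red next | H) P(H | data) = (3/5)(0.24471) + (2/3)(0.75529) = 0.65035.

0.6504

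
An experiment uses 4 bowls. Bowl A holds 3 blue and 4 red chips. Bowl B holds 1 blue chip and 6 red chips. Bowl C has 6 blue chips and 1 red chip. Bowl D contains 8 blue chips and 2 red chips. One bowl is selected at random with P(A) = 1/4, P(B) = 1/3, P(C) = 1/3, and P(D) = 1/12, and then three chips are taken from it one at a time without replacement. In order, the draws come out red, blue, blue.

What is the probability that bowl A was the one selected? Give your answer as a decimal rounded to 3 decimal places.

The likelihood of the observed sequence under each hypothesis: P(data | bowl A) = (4/7)(3/6)(2/5) = 0.11429; P(data | bowl B) = (6/7)(1/6)(0/5) = 0; P(data | bowl C) = (1/7)(6/6)(5/5) = 0.14286; P(data | bowl D) = (2/10)(8/9)(7/8) = 0.15556.
The prior-weighted likelihoods are 1/4 · 0.11429 = 0.028571, 1/3 · 0 = 0, 1/3 · 0.14286 = 0.047619, 1/12 · 0.15556 = 0.012963; with total 0.089153.
By Bayes' rule, P(bowl A | data) = (0.028571) / (0.089153) = 0.32047.

0.320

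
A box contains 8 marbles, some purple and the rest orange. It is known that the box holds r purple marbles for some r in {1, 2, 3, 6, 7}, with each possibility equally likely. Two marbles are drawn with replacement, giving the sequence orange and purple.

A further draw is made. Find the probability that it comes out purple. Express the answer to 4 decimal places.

0.4646

The likelihood of the observed sequence under each hypothesis: P(data | r = 1) = (7/8)(1/8) = 7/64; P(data | r = 2) = (6/8)(2/8) = 3/16; P(data | r = 3) = (5/8)(3/8) = 15/64; P(data | r = 6) = (2/8)(6/8) = 3/16; P(data | r = 7) = (1/8)(7/8) = 7/64.
Multiplying each by its prior: 1/5 · 7/64 = 7/320, 1/5 · 3/16 = 3/80, 1/5 · 15/64 = 3/64, 1/5 · 3/16 = 3/80, 1/5 · 7/64 = 7/320; these sum to 53/320.
The posterior is then P(r = 1 | data) = 7/53, P(r = 2 | data) = 12/53, P(r = 3 | data) = 15/53, P(r = 6 | data) = 12/53, P(r = 7 | data) = 7/53.
Averaging over the posterior, P(purple next | data) = (1/8)(7/53) + (1/4)(12/53) + (3/8)(15/53) + (3/4)(12/53) + (7/8)(7/53) = 197/424.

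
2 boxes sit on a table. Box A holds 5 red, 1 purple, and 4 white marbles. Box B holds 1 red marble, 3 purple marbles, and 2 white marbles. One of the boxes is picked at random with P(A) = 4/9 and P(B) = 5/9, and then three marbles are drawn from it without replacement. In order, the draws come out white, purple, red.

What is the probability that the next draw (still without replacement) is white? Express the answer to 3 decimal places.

Under each hypothesis, the probability of the observed sequence is: P(data | box A) = (4/10)(1/9)(5/8) = 1/36; P(data | box B) = (2/6)(3/5)(1/4) = 1/20.
Multiplying each by its prior: 4/9 · 1/36 = 1/81, 5/9 · 1/20 = 1/36; with total 13/324.
Normalising, the posterior is P(box A | data) = 4/13, P(box B | data) = 9/13.
So P(white next | data) = Σ P(white next | H) P(H | data) = (3/7)(4/13) + (1/3)(9/13) = 33/91.

0.363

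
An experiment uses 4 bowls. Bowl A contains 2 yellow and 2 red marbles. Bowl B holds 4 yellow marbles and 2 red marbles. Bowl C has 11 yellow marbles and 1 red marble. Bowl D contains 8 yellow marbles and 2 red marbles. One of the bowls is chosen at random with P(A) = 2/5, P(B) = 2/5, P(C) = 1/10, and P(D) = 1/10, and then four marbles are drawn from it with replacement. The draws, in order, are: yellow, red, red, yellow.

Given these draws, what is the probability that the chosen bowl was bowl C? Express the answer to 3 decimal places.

0.012

The likelihood of the observed sequence under each hypothesis: P(data | bowl A) = (2/4)(2/4)(2/4)(2/4) = 0.0625; P(data | bowl B) = (4/6)(2/6)(2/6)(4/6) = 0.049383; P(data | bowl C) = (11/12)(1/12)(1/12)(11/12) = 0.0058353; P(data | bowl D) = (8/10)(2/10)(2/10)(8/10) = 0.0256.
The prior-weighted likelihoods are 2/5 · 0.0625 = 0.025, 2/5 · 0.049383 = 0.019753, 1/10 · 0.0058353 = 0.00058353, 1/10 · 0.0256 = 0.00256; these sum to 0.047897.
By Bayes' rule, P(bowl C | data) = (0.00058353) / (0.047897) = 0.012183.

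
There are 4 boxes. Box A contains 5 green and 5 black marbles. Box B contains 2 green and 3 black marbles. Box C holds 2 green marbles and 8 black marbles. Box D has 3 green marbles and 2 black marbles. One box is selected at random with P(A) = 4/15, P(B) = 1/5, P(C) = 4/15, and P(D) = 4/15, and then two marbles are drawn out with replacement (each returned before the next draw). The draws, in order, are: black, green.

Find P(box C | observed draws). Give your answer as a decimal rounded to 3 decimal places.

0.193

Under each hypothesis, the probability of the observed sequence is: P(data | box A) = (5/10)(5/10) = 1/4; P(data | box B) = (3/5)(2/5) = 6/25; P(data | box C) = (8/10)(2/10) = 4/25; P(data | box D) = (2/5)(3/5) = 6/25.
Multiplying each by its prior: 4/15 · 1/4 = 1/15, 1/5 · 6/25 = 6/125, 4/15 · 4/25 = 16/375, 4/15 · 6/25 = 8/125; summing to 83/375.
By Bayes' rule, P(box C | data) = (16/375) / (83/375) = 16/83.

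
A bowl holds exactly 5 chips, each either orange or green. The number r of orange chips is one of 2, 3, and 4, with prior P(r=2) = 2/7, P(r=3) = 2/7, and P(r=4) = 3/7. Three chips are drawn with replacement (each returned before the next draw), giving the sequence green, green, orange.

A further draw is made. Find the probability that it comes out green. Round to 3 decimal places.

0.467

For each hypothesis, P(data | H) works out to: P(data | r = 2) = (3/5)(3/5)(2/5) = 18/125; P(data | r = 3) = (2/5)(2/5)(3/5) = 12/125; P(data | r = 4) = (1/5)(1/5)(4/5) = 4/125.
Multiplying each by its prior: 2/7 · 18/125 = 36/875, 2/7 · 12/125 = 24/875, 3/7 · 4/125 = 12/875; with total 72/875.
The posterior is then P(r = 2 | data) = 1/2, P(r = 3 | data) = 1/3, P(r = 4 | data) = 1/6.
The predictive probability is P(green next | data) = (3/5)(1/2) + (2/5)(1/3) + (1/5)(1/6) = 7/15.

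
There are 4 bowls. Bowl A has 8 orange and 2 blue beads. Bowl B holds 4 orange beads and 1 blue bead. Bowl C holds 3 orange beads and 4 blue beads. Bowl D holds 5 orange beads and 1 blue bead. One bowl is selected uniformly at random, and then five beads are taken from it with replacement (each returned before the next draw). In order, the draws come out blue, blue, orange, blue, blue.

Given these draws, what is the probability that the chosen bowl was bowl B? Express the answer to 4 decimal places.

0.0262

For each hypothesis, P(data | H) works out to: P(data | bowl A) = (2/10)(2/10)(8/10)(2/10)(2/10) = 0.00128; P(data | bowl B) = (1/5)(1/5)(4/5)(1/5)(1/5) = 0.00128; P(data | bowl C) = (4/7)(4/7)(3/7)(4/7)(4/7) = 0.045695; P(data | bowl D) = (1/6)(1/6)(5/6)(1/6)(1/6) = 0.000643.
Multiplying each by its prior: 1/4 · 0.00128 = 0.00032, 1/4 · 0.00128 = 0.00032, 1/4 · 0.045695 = 0.011424, 1/4 · 0.000643 = 0.00016075; with total 0.012225.
Therefore the posterior P(bowl B | data) = (0.00032) / (0.012225) = 0.026177.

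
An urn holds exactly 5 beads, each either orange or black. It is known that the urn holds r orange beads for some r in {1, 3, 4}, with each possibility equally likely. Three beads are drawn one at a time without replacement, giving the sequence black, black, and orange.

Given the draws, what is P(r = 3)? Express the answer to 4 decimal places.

0.3333

Under each hypothesis, the probability of the observed sequence is: P(data | r = 1) = (4/5)(3/4)(1/3) = 1/5; P(data | r = 3) = (2/5)(1/4)(3/3) = 1/10; P(data | r = 4) = (1/5)(0/4) = 0.
Weighting by the prior gives 1/3 · 1/5 = 1/15, 1/3 · 1/10 = 1/30, 1/3 · 0 = 0; summing to 1/10.
So P(r = 3 | data) = (1/30) / (1/10) = 1/3.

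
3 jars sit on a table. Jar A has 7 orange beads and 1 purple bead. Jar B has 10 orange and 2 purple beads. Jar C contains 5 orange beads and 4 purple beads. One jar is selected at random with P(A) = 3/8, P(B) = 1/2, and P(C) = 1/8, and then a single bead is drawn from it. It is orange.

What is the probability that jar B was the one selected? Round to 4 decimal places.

0.5117

For each hypothesis, P(data | H) works out to: P(data | jar A) = (7/8) = 7/8; P(data | jar B) = (10/12) = 5/6; P(data | jar C) = (5/9) = 5/9.
The prior-weighted likelihoods are 3/8 · 7/8 = 21/64, 1/2 · 5/6 = 5/12, 1/8 · 5/9 = 5/72; with total 469/576.
By Bayes' rule, P(jar B | data) = (5/12) / (469/576) = 240/469.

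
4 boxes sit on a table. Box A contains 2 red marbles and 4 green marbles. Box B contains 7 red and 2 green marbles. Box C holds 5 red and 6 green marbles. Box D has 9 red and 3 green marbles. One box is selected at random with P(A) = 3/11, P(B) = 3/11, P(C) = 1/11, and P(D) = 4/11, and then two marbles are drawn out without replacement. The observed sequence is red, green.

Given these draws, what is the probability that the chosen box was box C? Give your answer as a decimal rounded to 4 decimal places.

0.1102

The likelihood of the observed sequence under each hypothesis: P(data | box A) = (2/6)(4/5) = 0.26667; P(data | box B) = (7/9)(2/8) = 0.19444; P(data | box C) = (5/11)(6/10) = 0.27273; P(data | box D) = (9/12)(3/11) = 0.20455.
The prior-weighted likelihoods are 3/11 · 0.26667 = 0.072727, 3/11 · 0.19444 = 0.05303, 1/11 · 0.27273 = 0.024793, 4/11 · 0.20455 = 0.07438; summing to 0.22493.
Therefore the posterior P(box C | data) = (0.024793) / (0.22493) = 0.11023.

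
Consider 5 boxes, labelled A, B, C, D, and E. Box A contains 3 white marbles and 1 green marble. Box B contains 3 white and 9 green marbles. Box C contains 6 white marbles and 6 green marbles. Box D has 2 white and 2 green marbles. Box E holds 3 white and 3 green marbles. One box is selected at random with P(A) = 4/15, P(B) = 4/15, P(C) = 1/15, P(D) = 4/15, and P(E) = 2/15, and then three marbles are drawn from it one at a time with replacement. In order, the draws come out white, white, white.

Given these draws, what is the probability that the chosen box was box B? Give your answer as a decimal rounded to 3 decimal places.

0.024

The likelihood of the observed sequence under each hypothesis: P(data | box A) = (3/4)(3/4)(3/4) = 27/64; P(data | box B) = (3/12)(3/12)(3/12) = 1/64; P(data | box C) = (6/12)(6/12)(6/12) = 1/8; P(data | box D) = (2/4)(2/4)(2/4) = 1/8; P(data | box E) = (3/6)(3/6)(3/6) = 1/8.
Multiplying each by its prior: 4/15 · 27/64 = 9/80, 4/15 · 1/64 = 1/240, 1/15 · 1/8 = 1/120, 4/15 · 1/8 = 1/30, 2/15 · 1/8 = 1/60; summing to 7/40.
By Bayes' rule, P(box B | data) = (1/240) / (7/40) = 1/42.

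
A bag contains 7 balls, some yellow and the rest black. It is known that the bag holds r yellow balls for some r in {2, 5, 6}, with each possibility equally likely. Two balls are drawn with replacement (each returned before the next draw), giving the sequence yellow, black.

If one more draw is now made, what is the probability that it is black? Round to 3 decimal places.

0.418

For each hypothesis, P(data | H) works out to: P(data | r = 2) = (2/7)(5/7) = 10/49; P(data | r = 5) = (5/7)(2/7) = 10/49; P(data | r = 6) = (6/7)(1/7) = 6/49.
Multiplying each by its prior: 1/3 · 10/49 = 10/147, 1/3 · 10/49 = 10/147, 1/3 · 6/49 = 2/49; summing to 26/147.
Dividing through by the total gives posterior P(r = 2 | data) = 5/13, P(r = 5 | data) = 5/13, P(r = 6 | data) = 3/13.
The predictive probability is P(black next | data) = (5/7)(5/13) + (2/7)(5/13) + (1/7)(3/13) = 38/91.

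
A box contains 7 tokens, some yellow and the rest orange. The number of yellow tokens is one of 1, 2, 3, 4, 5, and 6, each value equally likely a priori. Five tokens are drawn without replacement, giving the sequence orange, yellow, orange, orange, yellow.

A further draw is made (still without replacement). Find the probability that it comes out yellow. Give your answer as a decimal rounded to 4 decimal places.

Under each hypothesis, the probability of the observed sequence is: P(data | r = 1) = (6/7)(1/6)(5/5)(4/4)(0/3) = 0; P(data | r = 2) = (5/7)(2/6)(4/5)(3/4)(1/3) = 1/21; P(data | r = 3) = (4/7)(3/6)(3/5)(2/4)(2/3) = 2/35; P(data | r = 4) = (3/7)(4/6)(2/5)(1/4)(3/3) = 1/35; P(data | r = 5) = (2/7)(5/6)(1/5)(0/4) = 0; P(data | r = 6) = (1/7)(6/6)(0/5) = 0.
The prior-weighted likelihoods are 1/6 · 0 = 0, 1/6 · 1/21 = 1/126, 1/6 · 2/35 = 1/105, 1/6 · 1/35 = 1/210, 1/6 · 0 = 0, 1/6 · 0 = 0; with total 1/45.
Dividing through by the total gives posterior P(r = 1 | data) = 0, P(r = 2 | data) = 5/14, P(r = 3 | data) = 3/7, P(r = 4 | data) = 3/14, P(r = 5 | data) = 0, P(r = 6 | data) = 0.
So P(yellow next | data) = Σ P(yellow next | H) P(H | data) = (0)(5/14) + (1/2)(3/7) + (1)(3/14) = 3/7.

0.4286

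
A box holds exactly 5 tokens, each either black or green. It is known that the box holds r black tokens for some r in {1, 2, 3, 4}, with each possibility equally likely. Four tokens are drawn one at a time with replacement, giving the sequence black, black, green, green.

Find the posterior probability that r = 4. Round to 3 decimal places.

The likelihood of the observed sequence under each hypothesis: P(data | r = 1) = (1/5)(1/5)(4/5)(4/5) = 16/625; P(data | r = 2) = (2/5)(2/5)(3/5)(3/5) = 36/625; P(data | r = 3) = (3/5)(3/5)(2/5)(2/5) = 36/625; P(data | r = 4) = (4/5)(4/5)(1/5)(1/5) = 16/625.
The prior-weighted likelihoods are 1/4 · 16/625 = 4/625, 1/4 · 36/625 = 9/625, 1/4 · 36/625 = 9/625, 1/4 · 16/625 = 4/625; with total 26/625.
So P(r = 4 | data) = (4/625) / (26/625) = 2/13.

0.154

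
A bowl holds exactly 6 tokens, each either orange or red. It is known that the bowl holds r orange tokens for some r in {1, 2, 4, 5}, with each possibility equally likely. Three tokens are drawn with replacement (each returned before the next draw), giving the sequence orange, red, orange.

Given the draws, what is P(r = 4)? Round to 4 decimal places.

Compute the likelihood of the observed sequence for each case: P(data | r = 1) = (1/6)(5/6)(1/6) = 5/216; P(data | r = 2) = (2/6)(4/6)(2/6) = 2/27; P(data | r = 4) = (4/6)(2/6)(4/6) = 4/27; P(data | r = 5) = (5/6)(1/6)(5/6) = 25/216.
The prior-weighted likelihoods are 1/4 · 5/216 = 5/864, 1/4 · 2/27 = 1/54, 1/4 · 4/27 = 1/27, 1/4 · 25/216 = 25/864; summing to 13/144.
By Bayes' rule, P(r = 4 | data) = (1/27) / (13/144) = 16/39.

0.4103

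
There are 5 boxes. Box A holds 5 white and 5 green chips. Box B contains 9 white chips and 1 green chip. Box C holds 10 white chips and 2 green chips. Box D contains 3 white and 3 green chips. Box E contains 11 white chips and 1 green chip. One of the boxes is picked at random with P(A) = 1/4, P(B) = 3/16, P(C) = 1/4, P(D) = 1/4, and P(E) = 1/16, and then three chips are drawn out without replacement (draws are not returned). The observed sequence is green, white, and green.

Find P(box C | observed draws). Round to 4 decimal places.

0.0498

The likelihood of the observed sequence under each hypothesis: P(data | box A) = (5/10)(5/9)(4/8) = 0.13889; P(data | box B) = (1/10)(9/9)(0/8) = 0; P(data | box C) = (2/12)(10/11)(1/10) = 0.015152; P(data | box D) = (3/6)(3/5)(2/4) = 0.15; P(data | box E) = (1/12)(11/11)(0/10) = 0.
The prior-weighted likelihoods are 1/4 · 0.13889 = 0.034722, 3/16 · 0 = 0, 1/4 · 0.015152 = 0.0037879, 1/4 · 0.15 = 0.0375, 1/16 · 0 = 0; with total 0.07601.
Hence P(box C | data) = (0.0037879) / (0.07601) = 0.049834.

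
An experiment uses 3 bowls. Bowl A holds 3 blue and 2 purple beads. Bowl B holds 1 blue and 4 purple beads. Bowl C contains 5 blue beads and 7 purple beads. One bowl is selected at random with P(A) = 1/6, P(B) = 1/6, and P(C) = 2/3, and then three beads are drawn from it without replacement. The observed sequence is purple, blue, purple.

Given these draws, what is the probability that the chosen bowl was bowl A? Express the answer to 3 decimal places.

Compute the likelihood of the observed sequence for each case: P(data | bowl A) = (2/5)(3/4)(1/3) = 1/10; P(data | bowl B) = (4/5)(1/4)(3/3) = 1/5; P(data | bowl C) = (7/12)(5/11)(6/10) = 7/44.
The prior-weighted likelihoods are 1/6 · 1/10 = 1/60, 1/6 · 1/5 = 1/30, 2/3 · 7/44 = 7/66; these sum to 103/660.
Therefore the posterior P(bowl A | data) = (1/60) / (103/660) = 11/103.

0.107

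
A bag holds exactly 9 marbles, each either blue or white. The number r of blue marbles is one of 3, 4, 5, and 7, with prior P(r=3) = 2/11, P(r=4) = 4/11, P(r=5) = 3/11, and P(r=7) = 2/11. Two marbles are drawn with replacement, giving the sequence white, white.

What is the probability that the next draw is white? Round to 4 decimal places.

The likelihood of the observed sequence under each hypothesis: P(data | r = 3) = (6/9)(6/9) = 4/9; P(data | r = 4) = (5/9)(5/9) = 25/81; P(data | r = 5) = (4/9)(4/9) = 16/81; P(data | r = 7) = (2/9)(2/9) = 4/81.
Weighting by the prior gives 2/11 · 4/9 = 8/99, 4/11 · 25/81 = 100/891, 3/11 · 16/81 = 16/297, 2/11 · 4/81 = 8/891; with total 76/297.
The posterior is then P(r = 3 | data) = 6/19, P(r = 4 | data) = 25/57, P(r = 5 | data) = 4/19, P(r = 7 | data) = 2/57.
Averaging over the posterior, P(white next | data) = (2/3)(6/19) + (5/9)(25/57) + (4/9)(4/19) + (2/9)(2/57) = 5/9.

0.5556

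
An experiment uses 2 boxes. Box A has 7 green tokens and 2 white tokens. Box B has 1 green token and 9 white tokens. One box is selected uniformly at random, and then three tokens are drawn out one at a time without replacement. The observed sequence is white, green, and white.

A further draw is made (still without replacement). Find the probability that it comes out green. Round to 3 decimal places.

Under each hypothesis, the probability of the observed sequence is: P(data | box A) = (2/9)(7/8)(1/7) = 1/36; P(data | box B) = (9/10)(1/9)(8/8) = 1/10.
Weighting by the prior gives 1/2 · 1/36 = 1/72, 1/2 · 1/10 = 1/20; these sum to 23/360.
The posterior is then P(box A | data) = 5/23, P(box B | data) = 18/23.
Averaging over the posterior, P(green next | data) = (1)(5/23) + (0)(18/23) = 5/23.

0.217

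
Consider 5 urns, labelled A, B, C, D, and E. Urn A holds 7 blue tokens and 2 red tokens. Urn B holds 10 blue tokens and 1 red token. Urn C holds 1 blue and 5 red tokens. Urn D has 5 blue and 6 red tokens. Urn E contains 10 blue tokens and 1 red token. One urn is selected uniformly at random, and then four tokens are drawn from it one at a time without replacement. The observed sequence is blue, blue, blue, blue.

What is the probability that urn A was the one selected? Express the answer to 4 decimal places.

Compute the likelihood of the observed sequence for each case: P(data | urn A) = (7/9)(6/8)(5/7)(4/6) = 5/18; P(data | urn B) = (10/11)(9/10)(8/9)(7/8) = 7/11; P(data | urn C) = (1/6)(0/5) = 0; P(data | urn D) = (5/11)(4/10)(3/9)(2/8) = 1/66; P(data | urn E) = (10/11)(9/10)(8/9)(7/8) = 7/11.
Multiplying each by its prior: 1/5 · 5/18 = 1/18, 1/5 · 7/11 = 7/55, 1/5 · 0 = 0, 1/5 · 1/66 = 1/330, 1/5 · 7/11 = 7/55; summing to 31/99.
Therefore the posterior P(urn A | data) = (1/18) / (31/99) = 11/62.

0.1774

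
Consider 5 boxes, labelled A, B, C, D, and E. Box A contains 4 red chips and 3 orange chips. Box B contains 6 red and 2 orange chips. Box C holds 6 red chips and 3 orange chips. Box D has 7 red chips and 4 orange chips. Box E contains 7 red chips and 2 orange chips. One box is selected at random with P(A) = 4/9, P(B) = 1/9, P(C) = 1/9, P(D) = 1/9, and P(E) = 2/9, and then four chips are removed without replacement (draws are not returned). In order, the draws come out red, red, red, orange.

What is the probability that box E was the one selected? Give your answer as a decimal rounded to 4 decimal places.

For each hypothesis, P(data | H) works out to: P(data | box A) = (4/7)(3/6)(2/5)(3/4) = 0.085714; P(data | box B) = (6/8)(5/7)(4/6)(2/5) = 0.14286; P(data | box C) = (6/9)(5/8)(4/7)(3/6) = 0.11905; P(data | box D) = (7/11)(6/10)(5/9)(4/8) = 0.10606; P(data | box E) = (7/9)(6/8)(5/7)(2/6) = 0.13889.
The prior-weighted likelihoods are 4/9 · 0.085714 = 0.038095, 1/9 · 0.14286 = 0.015873, 1/9 · 0.11905 = 0.013228, 1/9 · 0.10606 = 0.011785, 2/9 · 0.13889 = 0.030864; summing to 0.10984.
So P(box E | data) = (0.030864) / (0.10984) = 0.28098.

0.2810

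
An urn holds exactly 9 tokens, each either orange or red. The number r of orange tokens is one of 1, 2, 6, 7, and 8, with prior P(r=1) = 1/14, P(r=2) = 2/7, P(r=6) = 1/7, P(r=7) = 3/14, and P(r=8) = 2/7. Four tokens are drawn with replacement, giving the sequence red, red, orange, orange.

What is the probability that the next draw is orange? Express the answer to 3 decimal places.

0.555

Compute the likelihood of the observed sequence for each case: P(data | r = 1) = (8/9)(8/9)(1/9)(1/9) = 0.0097546; P(data | r = 2) = (7/9)(7/9)(2/9)(2/9) = 0.029873; P(data | r = 6) = (3/9)(3/9)(6/9)(6/9) = 0.049383; P(data | r = 7) = (2/9)(2/9)(7/9)(7/9) = 0.029873; P(data | r = 8) = (1/9)(1/9)(8/9)(8/9) = 0.0097546.
Weighting by the prior gives 1/14 · 0.0097546 = 0.00069676, 2/7 · 0.029873 = 0.0085353, 1/7 · 0.049383 = 0.0070547, 3/14 · 0.029873 = 0.0064015, 2/7 · 0.0097546 = 0.002787; these sum to 0.025475.
Dividing through by the total gives posterior P(r = 1 | data) = 0.02735, P(r = 2 | data) = 0.33504, P(r = 6 | data) = 0.27692, P(r = 7 | data) = 0.25128, P(r = 8 | data) = 0.1094.
So P(orange next | data) = Σ P(orange next | H) P(H | data) = (1/9)(0.02735) + (2/9)(0.33504) + (2/3)(0.27692) + (7/9)(0.25128) + (8/9)(0.1094) = 0.5548.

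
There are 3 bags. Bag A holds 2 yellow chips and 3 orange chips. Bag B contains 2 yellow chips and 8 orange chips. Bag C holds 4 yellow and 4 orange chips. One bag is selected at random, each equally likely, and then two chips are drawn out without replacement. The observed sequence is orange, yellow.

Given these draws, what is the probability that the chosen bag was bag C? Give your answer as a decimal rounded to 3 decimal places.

0.374

For each hypothesis, P(data | H) works out to: P(data | bag A) = (3/5)(2/4) = 0.3; P(data | bag B) = (8/10)(2/9) = 0.17778; P(data | bag C) = (4/8)(4/7) = 0.28571.
Multiplying each by its prior: 1/3 · 0.3 = 0.1, 1/3 · 0.17778 = 0.059259, 1/3 · 0.28571 = 0.095238; summing to 0.2545.
Hence P(bag C | data) = (0.095238) / (0.2545) = 0.37422.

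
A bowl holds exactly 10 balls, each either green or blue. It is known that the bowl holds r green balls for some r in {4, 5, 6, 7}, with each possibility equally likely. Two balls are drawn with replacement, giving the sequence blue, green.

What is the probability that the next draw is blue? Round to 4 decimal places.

For each hypothesis, P(data | H) works out to: P(data | r = 4) = (6/10)(4/10) = 6/25; P(data | r = 5) = (5/10)(5/10) = 1/4; P(data | r = 6) = (4/10)(6/10) = 6/25; P(data | r = 7) = (3/10)(7/10) = 21/100.
The prior-weighted likelihoods are 1/4 · 6/25 = 3/50, 1/4 · 1/4 = 1/16, 1/4 · 6/25 = 3/50, 1/4 · 21/100 = 21/400; with total 47/200.
Dividing through by the total gives posterior P(r = 4 | data) = 12/47, P(r = 5 | data) = 25/94, P(r = 6 | data) = 12/47, P(r = 7 | data) = 21/94.
So P(blue next | data) = Σ P(blue next | H) P(H | data) = (3/5)(12/47) + (1/2)(25/94) + (2/5)(12/47) + (3/10)(21/94) = 107/235.

0.4553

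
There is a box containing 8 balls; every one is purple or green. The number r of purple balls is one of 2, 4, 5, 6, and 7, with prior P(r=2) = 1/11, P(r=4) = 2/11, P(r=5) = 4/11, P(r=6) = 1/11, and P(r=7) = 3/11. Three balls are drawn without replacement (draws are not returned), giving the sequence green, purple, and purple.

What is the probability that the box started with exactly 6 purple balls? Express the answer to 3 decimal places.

0.112

The likelihood of the observed sequence under each hypothesis: P(data | r = 2) = (6/8)(2/7)(1/6) = 1/28; P(data | r = 4) = (4/8)(4/7)(3/6) = 1/7; P(data | r = 5) = (3/8)(5/7)(4/6) = 5/28; P(data | r = 6) = (2/8)(6/7)(5/6) = 5/28; P(data | r = 7) = (1/8)(7/7)(6/6) = 1/8.
The prior-weighted likelihoods are 1/11 · 1/28 = 1/308, 2/11 · 1/7 = 2/77, 4/11 · 5/28 = 5/77, 1/11 · 5/28 = 5/308, 3/11 · 1/8 = 3/88; with total 89/616.
Therefore the posterior P(r = 6 | data) = (5/308) / (89/616) = 10/89.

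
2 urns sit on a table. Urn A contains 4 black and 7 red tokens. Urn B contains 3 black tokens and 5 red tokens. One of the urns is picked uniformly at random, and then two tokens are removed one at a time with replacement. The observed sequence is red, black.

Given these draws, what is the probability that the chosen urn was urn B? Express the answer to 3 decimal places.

0.503

The likelihood of the observed sequence under each hypothesis: P(data | urn A) = (7/11)(4/11) = 0.2314; P(data | urn B) = (5/8)(3/8) = 0.23438.
The prior-weighted likelihoods are 1/2 · 0.2314 = 0.1157, 1/2 · 0.23438 = 0.11719; summing to 0.23289.
Hence P(urn B | data) = (0.11719) / (0.23289) = 0.50319.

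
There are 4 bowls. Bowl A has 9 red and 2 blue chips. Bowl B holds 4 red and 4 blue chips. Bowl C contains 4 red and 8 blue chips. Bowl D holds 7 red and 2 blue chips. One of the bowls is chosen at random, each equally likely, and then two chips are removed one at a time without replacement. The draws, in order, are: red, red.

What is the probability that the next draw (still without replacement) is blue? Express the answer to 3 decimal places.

The likelihood of the observed sequence under each hypothesis: P(data | bowl A) = (9/11)(8/10) = 0.65455; P(data | bowl B) = (4/8)(3/7) = 0.21429; P(data | bowl C) = (4/12)(3/11) = 0.090909; P(data | bowl D) = (7/9)(6/8) = 0.58333.
Weighting by the prior gives 1/4 · 0.65455 = 0.16364, 1/4 · 0.21429 = 0.053571, 1/4 · 0.090909 = 0.022727, 1/4 · 0.58333 = 0.14583; with total 0.38577.
Dividing through by the total gives posterior P(bowl A | data) = 0.42418, P(bowl B | data) = 0.13887, P(bowl C | data) = 0.058914, P(bowl D | data) = 0.37803.
Averaging over the posterior, P(blue next | data) = (2/9)(0.42418) + (2/3)(0.13887) + (4/5)(0.058914) + (2/7)(0.37803) = 0.34198.

0.342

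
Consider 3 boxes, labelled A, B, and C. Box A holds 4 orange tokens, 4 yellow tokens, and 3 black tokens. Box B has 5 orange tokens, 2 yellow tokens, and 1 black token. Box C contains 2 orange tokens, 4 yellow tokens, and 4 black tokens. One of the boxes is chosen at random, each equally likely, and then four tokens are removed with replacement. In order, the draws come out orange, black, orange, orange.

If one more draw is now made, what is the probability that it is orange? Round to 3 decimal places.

0.523

For each hypothesis, P(data | H) works out to: P(data | box A) = (4/11)(3/11)(4/11)(4/11) = 0.013114; P(data | box B) = (5/8)(1/8)(5/8)(5/8) = 0.030518; P(data | box C) = (2/10)(4/10)(2/10)(2/10) = 0.0032.
Multiplying each by its prior: 1/3 · 0.013114 = 0.0043713, 1/3 · 0.030518 = 0.010173, 1/3 · 0.0032 = 0.0010667; summing to 0.01561.
The posterior is then P(box A | data) = 0.28002, P(box B | data) = 0.65165, P(box C | data) = 0.06833.
So P(orange next | data) = Σ P(orange next | H) P(H | data) = (4/11)(0.28002) + (5/8)(0.65165) + (1/5)(0.06833) = 0.52277.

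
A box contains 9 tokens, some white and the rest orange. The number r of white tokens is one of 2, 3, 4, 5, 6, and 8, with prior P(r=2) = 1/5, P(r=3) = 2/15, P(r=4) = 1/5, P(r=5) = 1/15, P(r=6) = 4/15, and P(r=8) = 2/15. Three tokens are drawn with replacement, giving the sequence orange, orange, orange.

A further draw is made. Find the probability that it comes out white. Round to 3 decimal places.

Compute the likelihood of the observed sequence for each case: P(data | r = 2) = (7/9)(7/9)(7/9) = 0.47051; P(data | r = 3) = (6/9)(6/9)(6/9) = 0.2963; P(data | r = 4) = (5/9)(5/9)(5/9) = 0.17147; P(data | r = 5) = (4/9)(4/9)(4/9) = 0.087791; P(data | r = 6) = (3/9)(3/9)(3/9) = 0.037037; P(data | r = 8) = (1/9)(1/9)(1/9) = 0.0013717.
Multiplying each by its prior: 1/5 · 0.47051 = 0.094102, 2/15 · 0.2963 = 0.039506, 1/5 · 0.17147 = 0.034294, 1/15 · 0.087791 = 0.0058528, 4/15 · 0.037037 = 0.0098765, 2/15 · 0.0013717 = 0.0001829; these sum to 0.18381.
The posterior is then P(r = 2 | data) = 0.51194, P(r = 3 | data) = 0.21493, P(r = 4 | data) = 0.18657, P(r = 5 | data) = 0.031841, P(r = 6 | data) = 0.053731, P(r = 8 | data) = 0.00099502.
The predictive probability is P(white next | data) = (2/9)(0.51194) + (1/3)(0.21493) + (4/9)(0.18657) + (5/9)(0.031841) + (2/3)(0.053731) + (8/9)(0.00099502) = 0.32272.

0.323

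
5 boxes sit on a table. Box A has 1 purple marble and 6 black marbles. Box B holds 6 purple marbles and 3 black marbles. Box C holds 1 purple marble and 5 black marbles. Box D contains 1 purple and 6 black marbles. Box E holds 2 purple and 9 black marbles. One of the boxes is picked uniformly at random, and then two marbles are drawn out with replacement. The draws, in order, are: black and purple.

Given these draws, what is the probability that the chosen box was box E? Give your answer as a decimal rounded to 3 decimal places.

Compute the likelihood of the observed sequence for each case: P(data | box A) = (6/7)(1/7) = 0.12245; P(data | box B) = (3/9)(6/9) = 0.22222; P(data | box C) = (5/6)(1/6) = 0.13889; P(data | box D) = (6/7)(1/7) = 0.12245; P(data | box E) = (9/11)(2/11) = 0.14876.
The prior-weighted likelihoods are 1/5 · 0.12245 = 0.02449, 1/5 · 0.22222 = 0.044444, 1/5 · 0.13889 = 0.027778, 1/5 · 0.12245 = 0.02449, 1/5 · 0.14876 = 0.029752; these sum to 0.15095.
So P(box E | data) = (0.029752) / (0.15095) = 0.19709.

0.197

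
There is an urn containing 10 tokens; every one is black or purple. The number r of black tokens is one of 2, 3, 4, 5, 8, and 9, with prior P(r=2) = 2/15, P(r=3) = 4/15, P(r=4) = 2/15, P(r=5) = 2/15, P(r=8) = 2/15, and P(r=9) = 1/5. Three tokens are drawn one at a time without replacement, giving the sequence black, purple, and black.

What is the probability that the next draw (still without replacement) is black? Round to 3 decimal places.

0.568

The likelihood of the observed sequence under each hypothesis: P(data | r = 2) = (2/10)(8/9)(1/8) = 1/45; P(data | r = 3) = (3/10)(7/9)(2/8) = 7/120; P(data | r = 4) = (4/10)(6/9)(3/8) = 1/10; P(data | r = 5) = (5/10)(5/9)(4/8) = 5/36; P(data | r = 8) = (8/10)(2/9)(7/8) = 7/45; P(data | r = 9) = (9/10)(1/9)(8/8) = 1/10.
Multiplying each by its prior: 2/15 · 1/45 = 2/675, 4/15 · 7/120 = 7/450, 2/15 · 1/10 = 1/75, 2/15 · 5/36 = 1/54, 2/15 · 7/45 = 14/675, 1/5 · 1/10 = 1/50; summing to 41/450.
Dividing through by the total gives posterior P(r = 2 | data) = 4/123, P(r = 3 | data) = 7/41, P(r = 4 | data) = 6/41, P(r = 5 | data) = 25/123, P(r = 8 | data) = 28/123, P(r = 9 | data) = 9/41.
Averaging over the posterior, P(black next | data) = (0)(4/123) + (1/7)(7/41) + (2/7)(6/41) + (3/7)(25/123) + (6/7)(28/123) + (1)(9/41) = 163/287.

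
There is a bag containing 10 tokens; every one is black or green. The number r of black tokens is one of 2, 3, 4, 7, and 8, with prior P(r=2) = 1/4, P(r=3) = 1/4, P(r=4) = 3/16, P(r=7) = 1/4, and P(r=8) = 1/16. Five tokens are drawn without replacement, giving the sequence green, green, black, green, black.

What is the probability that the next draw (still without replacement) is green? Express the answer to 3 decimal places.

The likelihood of the observed sequence under each hypothesis: P(data | r = 2) = (8/10)(7/9)(2/8)(6/7)(1/6) = 1/45; P(data | r = 3) = (7/10)(6/9)(3/8)(5/7)(2/6) = 1/24; P(data | r = 4) = (6/10)(5/9)(4/8)(4/7)(3/6) = 1/21; P(data | r = 7) = (3/10)(2/9)(7/8)(1/7)(6/6) = 1/120; P(data | r = 8) = (2/10)(1/9)(8/8)(0/7) = 0.
Weighting by the prior gives 1/4 · 1/45 = 1/180, 1/4 · 1/24 = 1/96, 3/16 · 1/21 = 1/112, 1/4 · 1/120 = 1/480, 1/16 · 0 = 0; summing to 17/630.
The posterior is then P(r = 2 | data) = 7/34, P(r = 3 | data) = 105/272, P(r = 4 | data) = 45/136, P(r = 7 | data) = 21/272, P(r = 8 | data) = 0.
Averaging over the posterior, P(green next | data) = (1)(7/34) + (4/5)(105/272) + (3/5)(45/136) + (0)(21/272) = 97/136.

0.713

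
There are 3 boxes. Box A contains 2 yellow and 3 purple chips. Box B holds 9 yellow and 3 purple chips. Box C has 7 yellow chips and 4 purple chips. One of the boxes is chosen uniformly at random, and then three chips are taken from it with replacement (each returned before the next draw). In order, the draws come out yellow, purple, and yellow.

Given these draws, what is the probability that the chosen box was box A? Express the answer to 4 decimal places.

The likelihood of the observed sequence under each hypothesis: P(data | box A) = (2/5)(3/5)(2/5) = 0.096; P(data | box B) = (9/12)(3/12)(9/12) = 0.14062; P(data | box C) = (7/11)(4/11)(7/11) = 0.14726.
The prior-weighted likelihoods are 1/3 · 0.096 = 0.032, 1/3 · 0.14062 = 0.046875, 1/3 · 0.14726 = 0.049086; these sum to 0.12796.
Therefore the posterior P(box A | data) = (0.032) / (0.12796) = 0.25008.

0.2501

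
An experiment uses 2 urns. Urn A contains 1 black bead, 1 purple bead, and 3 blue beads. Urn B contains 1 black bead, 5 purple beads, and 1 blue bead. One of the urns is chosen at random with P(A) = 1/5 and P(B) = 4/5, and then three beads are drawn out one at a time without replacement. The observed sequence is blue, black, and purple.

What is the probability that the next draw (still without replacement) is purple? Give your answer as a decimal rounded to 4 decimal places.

Compute the likelihood of the observed sequence for each case: P(data | urn A) = (3/5)(1/4)(1/3) = 0.05; P(data | urn B) = (1/7)(1/6)(5/5) = 0.02381.
The prior-weighted likelihoods are 1/5 · 0.05 = 0.01, 4/5 · 0.02381 = 0.019048; with total 0.029048.
Dividing through by the total gives posterior P(urn A | data) = 0.34426, P(urn B | data) = 0.65574.
Averaging over the posterior, P(purple next | data) = (0)(0.34426) + (1)(0.65574) = 0.65574.

0.6557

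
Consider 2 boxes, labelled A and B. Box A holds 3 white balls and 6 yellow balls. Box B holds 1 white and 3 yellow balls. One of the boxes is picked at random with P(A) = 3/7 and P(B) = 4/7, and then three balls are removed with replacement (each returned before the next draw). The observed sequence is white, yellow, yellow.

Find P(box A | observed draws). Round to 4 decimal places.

The likelihood of the observed sequence under each hypothesis: P(data | box A) = (3/9)(6/9)(6/9) = 0.14815; P(data | box B) = (1/4)(3/4)(3/4) = 0.14062.
Weighting by the prior gives 3/7 · 0.14815 = 0.063492, 4/7 · 0.14062 = 0.080357; these sum to 0.14385.
By Bayes' rule, P(box A | data) = (0.063492) / (0.14385) = 0.44138.

0.4414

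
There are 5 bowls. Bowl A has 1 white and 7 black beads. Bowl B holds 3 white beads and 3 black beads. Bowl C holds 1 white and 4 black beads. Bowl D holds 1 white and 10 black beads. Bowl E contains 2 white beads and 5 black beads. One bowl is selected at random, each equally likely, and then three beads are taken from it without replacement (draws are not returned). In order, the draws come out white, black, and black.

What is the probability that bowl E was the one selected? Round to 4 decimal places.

0.2518

Compute the likelihood of the observed sequence for each case: P(data | bowl A) = (1/8)(7/7)(6/6) = 0.125; P(data | bowl B) = (3/6)(3/5)(2/4) = 0.15; P(data | bowl C) = (1/5)(4/4)(3/3) = 0.2; P(data | bowl D) = (1/11)(10/10)(9/9) = 0.090909; P(data | bowl E) = (2/7)(5/6)(4/5) = 0.19048.
Weighting by the prior gives 1/5 · 0.125 = 0.025, 1/5 · 0.15 = 0.03, 1/5 · 0.2 = 0.04, 1/5 · 0.090909 = 0.018182, 1/5 · 0.19048 = 0.038095; with total 0.15128.
Hence P(bowl E | data) = (0.038095) / (0.15128) = 0.25182.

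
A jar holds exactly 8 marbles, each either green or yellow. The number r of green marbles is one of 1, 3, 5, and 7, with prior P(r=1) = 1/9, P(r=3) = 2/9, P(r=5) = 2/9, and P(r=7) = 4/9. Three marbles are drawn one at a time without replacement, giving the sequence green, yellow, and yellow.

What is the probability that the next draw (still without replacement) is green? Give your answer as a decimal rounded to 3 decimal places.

The likelihood of the observed sequence under each hypothesis: P(data | r = 1) = (1/8)(7/7)(6/6) = 1/8; P(data | r = 3) = (3/8)(5/7)(4/6) = 5/28; P(data | r = 5) = (5/8)(3/7)(2/6) = 5/56; P(data | r = 7) = (7/8)(1/7)(0/6) = 0.
Weighting by the prior gives 1/9 · 1/8 = 1/72, 2/9 · 5/28 = 5/126, 2/9 · 5/56 = 5/252, 4/9 · 0 = 0; these sum to 37/504.
The posterior is then P(r = 1 | data) = 7/37, P(r = 3 | data) = 20/37, P(r = 5 | data) = 10/37, P(r = 7 | data) = 0.
So P(green next | data) = Σ P(green next | H) P(H | data) = (0)(7/37) + (2/5)(20/37) + (4/5)(10/37) = 16/37.

0.432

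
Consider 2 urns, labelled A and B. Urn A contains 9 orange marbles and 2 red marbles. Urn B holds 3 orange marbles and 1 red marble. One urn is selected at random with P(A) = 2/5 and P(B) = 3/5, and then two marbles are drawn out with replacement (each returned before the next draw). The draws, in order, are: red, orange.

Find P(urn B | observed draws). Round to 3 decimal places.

0.654

The likelihood of the observed sequence under each hypothesis: P(data | urn A) = (2/11)(9/11) = 0.14876; P(data | urn B) = (1/4)(3/4) = 0.1875.
Weighting by the prior gives 2/5 · 0.14876 = 0.059504, 3/5 · 0.1875 = 0.1125; with total 0.172.
Hence P(urn B | data) = (0.1125) / (0.172) = 0.65405.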